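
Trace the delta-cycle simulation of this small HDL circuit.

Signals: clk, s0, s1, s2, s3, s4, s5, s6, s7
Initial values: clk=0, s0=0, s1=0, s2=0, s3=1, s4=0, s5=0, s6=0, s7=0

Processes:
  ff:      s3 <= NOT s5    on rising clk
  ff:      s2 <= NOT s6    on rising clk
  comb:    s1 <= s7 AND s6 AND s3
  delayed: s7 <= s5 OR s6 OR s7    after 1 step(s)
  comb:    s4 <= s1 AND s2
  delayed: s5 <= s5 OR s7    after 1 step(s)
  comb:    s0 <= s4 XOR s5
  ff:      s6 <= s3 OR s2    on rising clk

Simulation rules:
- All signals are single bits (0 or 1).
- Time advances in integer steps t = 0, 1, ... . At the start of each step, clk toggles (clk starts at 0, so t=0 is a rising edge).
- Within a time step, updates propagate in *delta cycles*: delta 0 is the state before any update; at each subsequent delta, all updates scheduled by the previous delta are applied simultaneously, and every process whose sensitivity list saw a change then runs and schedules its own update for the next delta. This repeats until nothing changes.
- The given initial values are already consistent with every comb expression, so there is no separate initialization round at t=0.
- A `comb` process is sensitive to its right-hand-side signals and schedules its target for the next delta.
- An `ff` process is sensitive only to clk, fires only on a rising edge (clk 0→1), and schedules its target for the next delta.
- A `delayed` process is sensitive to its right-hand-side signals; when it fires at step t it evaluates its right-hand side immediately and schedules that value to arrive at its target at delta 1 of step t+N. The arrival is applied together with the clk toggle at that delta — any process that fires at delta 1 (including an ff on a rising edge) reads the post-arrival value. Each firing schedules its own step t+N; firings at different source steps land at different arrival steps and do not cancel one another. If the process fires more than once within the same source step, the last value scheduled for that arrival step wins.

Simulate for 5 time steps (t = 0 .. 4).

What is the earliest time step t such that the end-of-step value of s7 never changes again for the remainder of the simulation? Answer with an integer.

t0.Δ0 s7=0 s0=0 s5=0 s4=0 s6=0 s2=0 s3=1 s1=0 clk=0
t0.Δ1 s7=0 s0=0 s5=0 s4=0 s6=0 s2=0 s3=1 s1=0 clk=1
t0.Δ2 s7=0 s0=0 s5=0 s4=0 s6=1 s2=1 s3=1 s1=0 clk=1
t1.Δ0 s7=0 s0=0 s5=0 s4=0 s6=1 s2=1 s3=1 s1=0 clk=1
t1.Δ1 s7=1 s0=0 s5=0 s4=0 s6=1 s2=1 s3=1 s1=0 clk=0
t1.Δ2 s7=1 s0=0 s5=0 s4=0 s6=1 s2=1 s3=1 s1=1 clk=0
t1.Δ3 s7=1 s0=0 s5=0 s4=1 s6=1 s2=1 s3=1 s1=1 clk=0
t1.Δ4 s7=1 s0=1 s5=0 s4=1 s6=1 s2=1 s3=1 s1=1 clk=0
t2.Δ0 s7=1 s0=1 s5=0 s4=1 s6=1 s2=1 s3=1 s1=1 clk=0
t2.Δ1 s7=1 s0=1 s5=1 s4=1 s6=1 s2=1 s3=1 s1=1 clk=1
t2.Δ2 s7=1 s0=0 s5=1 s4=1 s6=1 s2=0 s3=0 s1=1 clk=1
t2.Δ3 s7=1 s0=0 s5=1 s4=0 s6=1 s2=0 s3=0 s1=0 clk=1
t2.Δ4 s7=1 s0=1 s5=1 s4=0 s6=1 s2=0 s3=0 s1=0 clk=1
t3.Δ0 s7=1 s0=1 s5=1 s4=0 s6=1 s2=0 s3=0 s1=0 clk=1
t3.Δ1 s7=1 s0=1 s5=1 s4=0 s6=1 s2=0 s3=0 s1=0 clk=0
t4.Δ0 s7=1 s0=1 s5=1 s4=0 s6=1 s2=0 s3=0 s1=0 clk=0
t4.Δ1 s7=1 s0=1 s5=1 s4=0 s6=1 s2=0 s3=0 s1=0 clk=1
t4.Δ2 s7=1 s0=1 s5=1 s4=0 s6=0 s2=0 s3=0 s1=0 clk=1

1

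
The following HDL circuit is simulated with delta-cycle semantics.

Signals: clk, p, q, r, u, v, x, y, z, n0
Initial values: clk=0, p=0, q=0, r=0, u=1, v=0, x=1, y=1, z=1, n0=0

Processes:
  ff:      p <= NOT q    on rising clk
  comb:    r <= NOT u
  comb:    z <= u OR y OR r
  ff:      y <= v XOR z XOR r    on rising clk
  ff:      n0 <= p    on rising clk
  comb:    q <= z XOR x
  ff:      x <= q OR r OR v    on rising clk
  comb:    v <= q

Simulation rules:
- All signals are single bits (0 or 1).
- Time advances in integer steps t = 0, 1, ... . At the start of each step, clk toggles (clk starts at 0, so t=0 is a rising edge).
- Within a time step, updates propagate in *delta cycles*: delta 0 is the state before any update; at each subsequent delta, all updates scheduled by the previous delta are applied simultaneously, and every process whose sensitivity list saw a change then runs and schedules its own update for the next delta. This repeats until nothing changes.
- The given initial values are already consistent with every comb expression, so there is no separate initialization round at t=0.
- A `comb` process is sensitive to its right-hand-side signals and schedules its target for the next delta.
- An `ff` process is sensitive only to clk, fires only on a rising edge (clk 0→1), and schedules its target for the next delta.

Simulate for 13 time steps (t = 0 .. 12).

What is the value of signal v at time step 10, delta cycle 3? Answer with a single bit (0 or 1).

t0.Δ0 v=0 r=0 y=1 z=1 x=1 u=1 n0=0 p=0 q=0 clk=0
t0.Δ1 v=0 r=0 y=1 z=1 x=1 u=1 n0=0 p=0 q=0 clk=1
t0.Δ2 v=0 r=0 y=1 z=1 x=0 u=1 n0=0 p=1 q=0 clk=1
t0.Δ3 v=0 r=0 y=1 z=1 x=0 u=1 n0=0 p=1 q=1 clk=1
t0.Δ4 v=1 r=0 y=1 z=1 x=0 u=1 n0=0 p=1 q=1 clk=1
t1.Δ0 v=1 r=0 y=1 z=1 x=0 u=1 n0=0 p=1 q=1 clk=1
t1.Δ1 v=1 r=0 y=1 z=1 x=0 u=1 n0=0 p=1 q=1 clk=0
t2.Δ0 v=1 r=0 y=1 z=1 x=0 u=1 n0=0 p=1 q=1 clk=0
t2.Δ1 v=1 r=0 y=1 z=1 x=0 u=1 n0=0 p=1 q=1 clk=1
t2.Δ2 v=1 r=0 y=0 z=1 x=1 u=1 n0=1 p=0 q=1 clk=1
t2.Δ3 v=1 r=0 y=0 z=1 x=1 u=1 n0=1 p=0 q=0 clk=1
t2.Δ4 v=0 r=0 y=0 z=1 x=1 u=1 n0=1 p=0 q=0 clk=1
t3.Δ0 v=0 r=0 y=0 z=1 x=1 u=1 n0=1 p=0 q=0 clk=1
t3.Δ1 v=0 r=0 y=0 z=1 x=1 u=1 n0=1 p=0 q=0 clk=0
t4.Δ0 v=0 r=0 y=0 z=1 x=1 u=1 n0=1 p=0 q=0 clk=0
t4.Δ1 v=0 r=0 y=0 z=1 x=1 u=1 n0=1 p=0 q=0 clk=1
t4.Δ2 v=0 r=0 y=1 z=1 x=0 u=1 n0=0 p=1 q=0 clk=1
t4.Δ3 v=0 r=0 y=1 z=1 x=0 u=1 n0=0 p=1 q=1 clk=1
t4.Δ4 v=1 r=0 y=1 z=1 x=0 u=1 n0=0 p=1 q=1 clk=1
t5.Δ0 v=1 r=0 y=1 z=1 x=0 u=1 n0=0 p=1 q=1 clk=1
t5.Δ1 v=1 r=0 y=1 z=1 x=0 u=1 n0=0 p=1 q=1 clk=0
t6.Δ0 v=1 r=0 y=1 z=1 x=0 u=1 n0=0 p=1 q=1 clk=0
t6.Δ1 v=1 r=0 y=1 z=1 x=0 u=1 n0=0 p=1 q=1 clk=1
t6.Δ2 v=1 r=0 y=0 z=1 x=1 u=1 n0=1 p=0 q=1 clk=1
t6.Δ3 v=1 r=0 y=0 z=1 x=1 u=1 n0=1 p=0 q=0 clk=1
t6.Δ4 v=0 r=0 y=0 z=1 x=1 u=1 n0=1 p=0 q=0 clk=1
t7.Δ0 v=0 r=0 y=0 z=1 x=1 u=1 n0=1 p=0 q=0 clk=1
t7.Δ1 v=0 r=0 y=0 z=1 x=1 u=1 n0=1 p=0 q=0 clk=0
t8.Δ0 v=0 r=0 y=0 z=1 x=1 u=1 n0=1 p=0 q=0 clk=0
t8.Δ1 v=0 r=0 y=0 z=1 x=1 u=1 n0=1 p=0 q=0 clk=1
t8.Δ2 v=0 r=0 y=1 z=1 x=0 u=1 n0=0 p=1 q=0 clk=1
t8.Δ3 v=0 r=0 y=1 z=1 x=0 u=1 n0=0 p=1 q=1 clk=1
t8.Δ4 v=1 r=0 y=1 z=1 x=0 u=1 n0=0 p=1 q=1 clk=1
t9.Δ0 v=1 r=0 y=1 z=1 x=0 u=1 n0=0 p=1 q=1 clk=1
t9.Δ1 v=1 r=0 y=1 z=1 x=0 u=1 n0=0 p=1 q=1 clk=0
t10.Δ0 v=1 r=0 y=1 z=1 x=0 u=1 n0=0 p=1 q=1 clk=0
t10.Δ1 v=1 r=0 y=1 z=1 x=0 u=1 n0=0 p=1 q=1 clk=1
t10.Δ2 v=1 r=0 y=0 z=1 x=1 u=1 n0=1 p=0 q=1 clk=1
t10.Δ3 v=1 r=0 y=0 z=1 x=1 u=1 n0=1 p=0 q=0 clk=1
t10.Δ4 v=0 r=0 y=0 z=1 x=1 u=1 n0=1 p=0 q=0 clk=1
t11.Δ0 v=0 r=0 y=0 z=1 x=1 u=1 n0=1 p=0 q=0 clk=1
t11.Δ1 v=0 r=0 y=0 z=1 x=1 u=1 n0=1 p=0 q=0 clk=0
t12.Δ0 v=0 r=0 y=0 z=1 x=1 u=1 n0=1 p=0 q=0 clk=0
t12.Δ1 v=0 r=0 y=0 z=1 x=1 u=1 n0=1 p=0 q=0 clk=1
t12.Δ2 v=0 r=0 y=1 z=1 x=0 u=1 n0=0 p=1 q=0 clk=1
t12.Δ3 v=0 r=0 y=1 z=1 x=0 u=1 n0=0 p=1 q=1 clk=1
t12.Δ4 v=1 r=0 y=1 z=1 x=0 u=1 n0=0 p=1 q=1 clk=1

1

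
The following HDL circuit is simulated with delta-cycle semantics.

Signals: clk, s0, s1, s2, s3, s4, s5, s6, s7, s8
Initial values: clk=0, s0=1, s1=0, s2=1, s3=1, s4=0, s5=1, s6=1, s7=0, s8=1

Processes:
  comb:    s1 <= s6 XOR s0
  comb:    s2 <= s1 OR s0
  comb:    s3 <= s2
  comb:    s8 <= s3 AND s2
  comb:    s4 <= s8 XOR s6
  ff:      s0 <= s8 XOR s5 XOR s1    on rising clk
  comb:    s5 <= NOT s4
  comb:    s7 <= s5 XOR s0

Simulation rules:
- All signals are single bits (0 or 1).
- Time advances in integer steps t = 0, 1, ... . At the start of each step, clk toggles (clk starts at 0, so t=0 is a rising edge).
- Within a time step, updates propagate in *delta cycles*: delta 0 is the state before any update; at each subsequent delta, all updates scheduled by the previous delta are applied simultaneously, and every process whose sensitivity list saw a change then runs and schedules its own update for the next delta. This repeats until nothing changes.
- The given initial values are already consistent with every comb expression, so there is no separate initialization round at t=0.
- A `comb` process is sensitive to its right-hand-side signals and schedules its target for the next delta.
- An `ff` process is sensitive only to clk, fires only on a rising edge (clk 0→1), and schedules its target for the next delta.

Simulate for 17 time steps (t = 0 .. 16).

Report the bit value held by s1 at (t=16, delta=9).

1

t0.Δ0 s5=1 s2=1 s4=0 s0=1 s1=0 clk=0 s7=0 s3=1 s6=1 s8=1
t0.Δ1 s5=1 s2=1 s4=0 s0=1 s1=0 clk=1 s7=0 s3=1 s6=1 s8=1
t0.Δ2 s5=1 s2=1 s4=0 s0=0 s1=0 clk=1 s7=0 s3=1 s6=1 s8=1
t0.Δ3 s5=1 s2=0 s4=0 s0=0 s1=1 clk=1 s7=1 s3=1 s6=1 s8=1
t0.Δ4 s5=1 s2=1 s4=0 s0=0 s1=1 clk=1 s7=1 s3=0 s6=1 s8=0
t0.Δ5 s5=1 s2=1 s4=1 s0=0 s1=1 clk=1 s7=1 s3=1 s6=1 s8=0
t0.Δ6 s5=0 s2=1 s4=1 s0=0 s1=1 clk=1 s7=1 s3=1 s6=1 s8=1
t0.Δ7 s5=0 s2=1 s4=0 s0=0 s1=1 clk=1 s7=0 s3=1 s6=1 s8=1
t0.Δ8 s5=1 s2=1 s4=0 s0=0 s1=1 clk=1 s7=0 s3=1 s6=1 s8=1
t0.Δ9 s5=1 s2=1 s4=0 s0=0 s1=1 clk=1 s7=1 s3=1 s6=1 s8=1
t1.Δ0 s5=1 s2=1 s4=0 s0=0 s1=1 clk=1 s7=1 s3=1 s6=1 s8=1
t1.Δ1 s5=1 s2=1 s4=0 s0=0 s1=1 clk=0 s7=1 s3=1 s6=1 s8=1
t2.Δ0 s5=1 s2=1 s4=0 s0=0 s1=1 clk=0 s7=1 s3=1 s6=1 s8=1
t2.Δ1 s5=1 s2=1 s4=0 s0=0 s1=1 clk=1 s7=1 s3=1 s6=1 s8=1
t2.Δ2 s5=1 s2=1 s4=0 s0=1 s1=1 clk=1 s7=1 s3=1 s6=1 s8=1
t2.Δ3 s5=1 s2=1 s4=0 s0=1 s1=0 clk=1 s7=0 s3=1 s6=1 s8=1
t3.Δ0 s5=1 s2=1 s4=0 s0=1 s1=0 clk=1 s7=0 s3=1 s6=1 s8=1
t3.Δ1 s5=1 s2=1 s4=0 s0=1 s1=0 clk=0 s7=0 s3=1 s6=1 s8=1
t4.Δ0 s5=1 s2=1 s4=0 s0=1 s1=0 clk=0 s7=0 s3=1 s6=1 s8=1
t4.Δ1 s5=1 s2=1 s4=0 s0=1 s1=0 clk=1 s7=0 s3=1 s6=1 s8=1
t4.Δ2 s5=1 s2=1 s4=0 s0=0 s1=0 clk=1 s7=0 s3=1 s6=1 s8=1
t4.Δ3 s5=1 s2=0 s4=0 s0=0 s1=1 clk=1 s7=1 s3=1 s6=1 s8=1
t4.Δ4 s5=1 s2=1 s4=0 s0=0 s1=1 clk=1 s7=1 s3=0 s6=1 s8=0
t4.Δ5 s5=1 s2=1 s4=1 s0=0 s1=1 clk=1 s7=1 s3=1 s6=1 s8=0
t4.Δ6 s5=0 s2=1 s4=1 s0=0 s1=1 clk=1 s7=1 s3=1 s6=1 s8=1
t4.Δ7 s5=0 s2=1 s4=0 s0=0 s1=1 clk=1 s7=0 s3=1 s6=1 s8=1
t4.Δ8 s5=1 s2=1 s4=0 s0=0 s1=1 clk=1 s7=0 s3=1 s6=1 s8=1
t4.Δ9 s5=1 s2=1 s4=0 s0=0 s1=1 clk=1 s7=1 s3=1 s6=1 s8=1
t5.Δ0 s5=1 s2=1 s4=0 s0=0 s1=1 clk=1 s7=1 s3=1 s6=1 s8=1
t5.Δ1 s5=1 s2=1 s4=0 s0=0 s1=1 clk=0 s7=1 s3=1 s6=1 s8=1
t6.Δ0 s5=1 s2=1 s4=0 s0=0 s1=1 clk=0 s7=1 s3=1 s6=1 s8=1
t6.Δ1 s5=1 s2=1 s4=0 s0=0 s1=1 clk=1 s7=1 s3=1 s6=1 s8=1
t6.Δ2 s5=1 s2=1 s4=0 s0=1 s1=1 clk=1 s7=1 s3=1 s6=1 s8=1
t6.Δ3 s5=1 s2=1 s4=0 s0=1 s1=0 clk=1 s7=0 s3=1 s6=1 s8=1
t7.Δ0 s5=1 s2=1 s4=0 s0=1 s1=0 clk=1 s7=0 s3=1 s6=1 s8=1
t7.Δ1 s5=1 s2=1 s4=0 s0=1 s1=0 clk=0 s7=0 s3=1 s6=1 s8=1
t8.Δ0 s5=1 s2=1 s4=0 s0=1 s1=0 clk=0 s7=0 s3=1 s6=1 s8=1
t8.Δ1 s5=1 s2=1 s4=0 s0=1 s1=0 clk=1 s7=0 s3=1 s6=1 s8=1
t8.Δ2 s5=1 s2=1 s4=0 s0=0 s1=0 clk=1 s7=0 s3=1 s6=1 s8=1
t8.Δ3 s5=1 s2=0 s4=0 s0=0 s1=1 clk=1 s7=1 s3=1 s6=1 s8=1
t8.Δ4 s5=1 s2=1 s4=0 s0=0 s1=1 clk=1 s7=1 s3=0 s6=1 s8=0
t8.Δ5 s5=1 s2=1 s4=1 s0=0 s1=1 clk=1 s7=1 s3=1 s6=1 s8=0
t8.Δ6 s5=0 s2=1 s4=1 s0=0 s1=1 clk=1 s7=1 s3=1 s6=1 s8=1
t8.Δ7 s5=0 s2=1 s4=0 s0=0 s1=1 clk=1 s7=0 s3=1 s6=1 s8=1
t8.Δ8 s5=1 s2=1 s4=0 s0=0 s1=1 clk=1 s7=0 s3=1 s6=1 s8=1
t8.Δ9 s5=1 s2=1 s4=0 s0=0 s1=1 clk=1 s7=1 s3=1 s6=1 s8=1
t9.Δ0 s5=1 s2=1 s4=0 s0=0 s1=1 clk=1 s7=1 s3=1 s6=1 s8=1
t9.Δ1 s5=1 s2=1 s4=0 s0=0 s1=1 clk=0 s7=1 s3=1 s6=1 s8=1
t10.Δ0 s5=1 s2=1 s4=0 s0=0 s1=1 clk=0 s7=1 s3=1 s6=1 s8=1
t10.Δ1 s5=1 s2=1 s4=0 s0=0 s1=1 clk=1 s7=1 s3=1 s6=1 s8=1
t10.Δ2 s5=1 s2=1 s4=0 s0=1 s1=1 clk=1 s7=1 s3=1 s6=1 s8=1
t10.Δ3 s5=1 s2=1 s4=0 s0=1 s1=0 clk=1 s7=0 s3=1 s6=1 s8=1
t11.Δ0 s5=1 s2=1 s4=0 s0=1 s1=0 clk=1 s7=0 s3=1 s6=1 s8=1
t11.Δ1 s5=1 s2=1 s4=0 s0=1 s1=0 clk=0 s7=0 s3=1 s6=1 s8=1
t12.Δ0 s5=1 s2=1 s4=0 s0=1 s1=0 clk=0 s7=0 s3=1 s6=1 s8=1
t12.Δ1 s5=1 s2=1 s4=0 s0=1 s1=0 clk=1 s7=0 s3=1 s6=1 s8=1
t12.Δ2 s5=1 s2=1 s4=0 s0=0 s1=0 clk=1 s7=0 s3=1 s6=1 s8=1
t12.Δ3 s5=1 s2=0 s4=0 s0=0 s1=1 clk=1 s7=1 s3=1 s6=1 s8=1
t12.Δ4 s5=1 s2=1 s4=0 s0=0 s1=1 clk=1 s7=1 s3=0 s6=1 s8=0
t12.Δ5 s5=1 s2=1 s4=1 s0=0 s1=1 clk=1 s7=1 s3=1 s6=1 s8=0
t12.Δ6 s5=0 s2=1 s4=1 s0=0 s1=1 clk=1 s7=1 s3=1 s6=1 s8=1
t12.Δ7 s5=0 s2=1 s4=0 s0=0 s1=1 clk=1 s7=0 s3=1 s6=1 s8=1
t12.Δ8 s5=1 s2=1 s4=0 s0=0 s1=1 clk=1 s7=0 s3=1 s6=1 s8=1
t12.Δ9 s5=1 s2=1 s4=0 s0=0 s1=1 clk=1 s7=1 s3=1 s6=1 s8=1
t13.Δ0 s5=1 s2=1 s4=0 s0=0 s1=1 clk=1 s7=1 s3=1 s6=1 s8=1
t13.Δ1 s5=1 s2=1 s4=0 s0=0 s1=1 clk=0 s7=1 s3=1 s6=1 s8=1
t14.Δ0 s5=1 s2=1 s4=0 s0=0 s1=1 clk=0 s7=1 s3=1 s6=1 s8=1
t14.Δ1 s5=1 s2=1 s4=0 s0=0 s1=1 clk=1 s7=1 s3=1 s6=1 s8=1
t14.Δ2 s5=1 s2=1 s4=0 s0=1 s1=1 clk=1 s7=1 s3=1 s6=1 s8=1
t14.Δ3 s5=1 s2=1 s4=0 s0=1 s1=0 clk=1 s7=0 s3=1 s6=1 s8=1
t15.Δ0 s5=1 s2=1 s4=0 s0=1 s1=0 clk=1 s7=0 s3=1 s6=1 s8=1
t15.Δ1 s5=1 s2=1 s4=0 s0=1 s1=0 clk=0 s7=0 s3=1 s6=1 s8=1
t16.Δ0 s5=1 s2=1 s4=0 s0=1 s1=0 clk=0 s7=0 s3=1 s6=1 s8=1
t16.Δ1 s5=1 s2=1 s4=0 s0=1 s1=0 clk=1 s7=0 s3=1 s6=1 s8=1
t16.Δ2 s5=1 s2=1 s4=0 s0=0 s1=0 clk=1 s7=0 s3=1 s6=1 s8=1
t16.Δ3 s5=1 s2=0 s4=0 s0=0 s1=1 clk=1 s7=1 s3=1 s6=1 s8=1
t16.Δ4 s5=1 s2=1 s4=0 s0=0 s1=1 clk=1 s7=1 s3=0 s6=1 s8=0
t16.Δ5 s5=1 s2=1 s4=1 s0=0 s1=1 clk=1 s7=1 s3=1 s6=1 s8=0
t16.Δ6 s5=0 s2=1 s4=1 s0=0 s1=1 clk=1 s7=1 s3=1 s6=1 s8=1
t16.Δ7 s5=0 s2=1 s4=0 s0=0 s1=1 clk=1 s7=0 s3=1 s6=1 s8=1
t16.Δ8 s5=1 s2=1 s4=0 s0=0 s1=1 clk=1 s7=0 s3=1 s6=1 s8=1
t16.Δ9 s5=1 s2=1 s4=0 s0=0 s1=1 clk=1 s7=1 s3=1 s6=1 s8=1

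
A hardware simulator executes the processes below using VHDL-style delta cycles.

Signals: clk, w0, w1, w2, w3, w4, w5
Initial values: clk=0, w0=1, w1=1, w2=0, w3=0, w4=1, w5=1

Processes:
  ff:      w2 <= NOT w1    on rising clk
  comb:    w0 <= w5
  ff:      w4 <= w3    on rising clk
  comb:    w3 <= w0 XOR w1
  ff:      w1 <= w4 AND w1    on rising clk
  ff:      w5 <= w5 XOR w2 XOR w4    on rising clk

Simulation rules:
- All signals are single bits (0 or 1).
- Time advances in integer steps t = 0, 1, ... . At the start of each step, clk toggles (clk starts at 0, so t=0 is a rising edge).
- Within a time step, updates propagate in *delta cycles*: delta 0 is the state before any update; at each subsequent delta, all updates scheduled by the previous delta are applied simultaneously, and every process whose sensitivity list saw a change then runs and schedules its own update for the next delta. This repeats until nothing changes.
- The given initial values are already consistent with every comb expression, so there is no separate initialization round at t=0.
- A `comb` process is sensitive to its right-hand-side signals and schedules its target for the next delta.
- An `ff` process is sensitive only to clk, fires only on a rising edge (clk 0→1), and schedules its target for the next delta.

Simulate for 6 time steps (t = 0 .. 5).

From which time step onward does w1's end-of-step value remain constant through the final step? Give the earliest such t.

[bits: w2,w3,w0,w1,clk,w4,w5]
t=0: Δ0=0011011 Δ1=0011111 Δ2=0011100 Δ3=0001100 Δ4=0101100 | 4Δ
t=1: Δ0=0101100 Δ1=0101000 | 1Δ
t=2: Δ0=0101000 Δ1=0101100 Δ2=0100110 Δ3=0000110 | 3Δ
t=3: Δ0=0000110 Δ1=0000010 | 1Δ
t=4: Δ0=0000010 Δ1=0000110 Δ2=1000101 Δ3=1010101 Δ4=1110101 | 4Δ
t=5: Δ0=1110101 Δ1=1110001 | 1Δ

2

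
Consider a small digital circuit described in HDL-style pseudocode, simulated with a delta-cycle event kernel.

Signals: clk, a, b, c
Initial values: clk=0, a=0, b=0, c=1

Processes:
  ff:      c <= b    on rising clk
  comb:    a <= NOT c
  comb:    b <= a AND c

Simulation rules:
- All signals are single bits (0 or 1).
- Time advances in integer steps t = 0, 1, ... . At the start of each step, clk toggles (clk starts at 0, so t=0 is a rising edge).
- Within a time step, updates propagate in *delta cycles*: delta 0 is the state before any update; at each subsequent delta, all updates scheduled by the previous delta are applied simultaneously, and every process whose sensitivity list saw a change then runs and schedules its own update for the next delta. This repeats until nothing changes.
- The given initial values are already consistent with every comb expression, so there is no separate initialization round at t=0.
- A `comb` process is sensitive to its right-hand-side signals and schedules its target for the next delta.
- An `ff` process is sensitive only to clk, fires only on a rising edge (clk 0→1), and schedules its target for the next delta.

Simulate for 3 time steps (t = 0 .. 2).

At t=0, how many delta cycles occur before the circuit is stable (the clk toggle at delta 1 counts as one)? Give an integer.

t=0 Δ0: b=0 clk=0 c=1 a=0
  Δ1: clk:0→1
  Δ2: c:1→0
  Δ3: a:0→1
  (3Δ to stable)
t=1 Δ0: b=0 clk=1 c=0 a=1
  Δ1: clk:1→0
  (1Δ to stable)
t=2 Δ0: b=0 clk=0 c=0 a=1
  Δ1: clk:0→1
  (1Δ to stable)

3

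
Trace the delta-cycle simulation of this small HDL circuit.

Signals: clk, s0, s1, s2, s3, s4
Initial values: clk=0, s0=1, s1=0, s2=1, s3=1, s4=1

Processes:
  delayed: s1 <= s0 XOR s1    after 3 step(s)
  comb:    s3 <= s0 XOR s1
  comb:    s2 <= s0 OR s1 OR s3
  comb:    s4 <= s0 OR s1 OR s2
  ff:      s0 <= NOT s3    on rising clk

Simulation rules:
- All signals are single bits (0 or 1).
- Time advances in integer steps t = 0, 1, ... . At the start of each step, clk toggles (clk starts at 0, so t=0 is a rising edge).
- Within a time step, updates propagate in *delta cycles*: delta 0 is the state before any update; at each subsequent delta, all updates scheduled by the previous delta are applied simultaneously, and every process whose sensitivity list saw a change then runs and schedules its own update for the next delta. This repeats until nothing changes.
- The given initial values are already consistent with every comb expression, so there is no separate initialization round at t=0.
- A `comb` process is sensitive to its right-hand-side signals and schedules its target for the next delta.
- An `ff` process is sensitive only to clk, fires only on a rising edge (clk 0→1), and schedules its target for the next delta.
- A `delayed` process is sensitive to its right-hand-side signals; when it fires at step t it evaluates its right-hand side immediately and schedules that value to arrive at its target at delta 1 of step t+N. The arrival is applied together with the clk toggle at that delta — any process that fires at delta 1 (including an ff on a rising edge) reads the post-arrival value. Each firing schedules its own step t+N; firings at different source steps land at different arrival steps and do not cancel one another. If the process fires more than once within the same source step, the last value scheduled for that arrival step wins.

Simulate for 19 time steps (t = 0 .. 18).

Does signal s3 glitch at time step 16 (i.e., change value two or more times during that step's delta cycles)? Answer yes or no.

t=0 Δ0: s1=0 s0=1 clk=0 s2=1 s4=1 s3=1
  Δ1: clk:0→1
  Δ2: s0:1→0
  Δ3: s3:1→0
  Δ4: s2:1→0
  Δ5: s4:1→0
  (5Δ to stable)
t=1 Δ0: s1=0 s0=0 clk=1 s2=0 s4=0 s3=0
  Δ1: clk:1→0
  (1Δ to stable)
t=2 Δ0: s1=0 s0=0 clk=0 s2=0 s4=0 s3=0
  Δ1: clk:0→1
  Δ2: s0:0→1
  Δ3: s2:0→1, s4:0→1, s3:0→1
  (3Δ to stable)
t=3 Δ0: s1=0 s0=1 clk=1 s2=1 s4=1 s3=1
  Δ1: clk:1→0
  (1Δ to stable)
t=4 Δ0: s1=0 s0=1 clk=0 s2=1 s4=1 s3=1
  Δ1: clk:0→1
  Δ2: s0:1→0
  Δ3: s3:1→0
  Δ4: s2:1→0
  Δ5: s4:1→0
  (5Δ to stable)
t=5 Δ0: s1=0 s0=0 clk=1 s2=0 s4=0 s3=0
  Δ1: s1:0→1, clk:1→0
  Δ2: s2:0→1, s4:0→1, s3:0→1
  (2Δ to stable)
t=6 Δ0: s1=1 s0=0 clk=0 s2=1 s4=1 s3=1
  Δ1: clk:0→1
  (1Δ to stable)
t=7 Δ0: s1=1 s0=0 clk=1 s2=1 s4=1 s3=1
  Δ1: s1:1→0, clk:1→0
  Δ2: s3:1→0
  Δ3: s2:1→0
  Δ4: s4:1→0
  (4Δ to stable)
t=8 Δ0: s1=0 s0=0 clk=0 s2=0 s4=0 s3=0
  Δ1: s1:0→1, clk:0→1
  Δ2: s0:0→1, s2:0→1, s4:0→1, s3:0→1
  Δ3: s3:1→0
  (3Δ to stable)
t=9 Δ0: s1=1 s0=1 clk=1 s2=1 s4=1 s3=0
  Δ1: clk:1→0
  (1Δ to stable)
t=10 Δ0: s1=1 s0=1 clk=0 s2=1 s4=1 s3=0
  Δ1: s1:1→0, clk:0→1
  Δ2: s3:0→1
  (2Δ to stable)
t=11 Δ0: s1=0 s0=1 clk=1 s2=1 s4=1 s3=1
  Δ1: clk:1→0
  (1Δ to stable)
t=12 Δ0: s1=0 s0=1 clk=0 s2=1 s4=1 s3=1
  Δ1: clk:0→1
  Δ2: s0:1→0
  Δ3: s3:1→0
  Δ4: s2:1→0
  Δ5: s4:1→0
  (5Δ to stable)
t=13 Δ0: s1=0 s0=0 clk=1 s2=0 s4=0 s3=0
  Δ1: s1:0→1, clk:1→0
  Δ2: s2:0→1, s4:0→1, s3:0→1
  (2Δ to stable)
t=14 Δ0: s1=1 s0=0 clk=0 s2=1 s4=1 s3=1
  Δ1: clk:0→1
  (1Δ to stable)
t=15 Δ0: s1=1 s0=0 clk=1 s2=1 s4=1 s3=1
  Δ1: s1:1→0, clk:1→0
  Δ2: s3:1→0
  Δ3: s2:1→0
  Δ4: s4:1→0
  (4Δ to stable)
t=16 Δ0: s1=0 s0=0 clk=0 s2=0 s4=0 s3=0
  Δ1: s1:0→1, clk:0→1
  Δ2: s0:0→1, s2:0→1, s4:0→1, s3:0→1
  Δ3: s3:1→0
  (3Δ to stable)
t=17 Δ0: s1=1 s0=1 clk=1 s2=1 s4=1 s3=0
  Δ1: clk:1→0
  (1Δ to stable)
t=18 Δ0: s1=1 s0=1 clk=0 s2=1 s4=1 s3=0
  Δ1: s1:1→0, clk:0→1
  Δ2: s3:0→1
  (2Δ to stable)

yes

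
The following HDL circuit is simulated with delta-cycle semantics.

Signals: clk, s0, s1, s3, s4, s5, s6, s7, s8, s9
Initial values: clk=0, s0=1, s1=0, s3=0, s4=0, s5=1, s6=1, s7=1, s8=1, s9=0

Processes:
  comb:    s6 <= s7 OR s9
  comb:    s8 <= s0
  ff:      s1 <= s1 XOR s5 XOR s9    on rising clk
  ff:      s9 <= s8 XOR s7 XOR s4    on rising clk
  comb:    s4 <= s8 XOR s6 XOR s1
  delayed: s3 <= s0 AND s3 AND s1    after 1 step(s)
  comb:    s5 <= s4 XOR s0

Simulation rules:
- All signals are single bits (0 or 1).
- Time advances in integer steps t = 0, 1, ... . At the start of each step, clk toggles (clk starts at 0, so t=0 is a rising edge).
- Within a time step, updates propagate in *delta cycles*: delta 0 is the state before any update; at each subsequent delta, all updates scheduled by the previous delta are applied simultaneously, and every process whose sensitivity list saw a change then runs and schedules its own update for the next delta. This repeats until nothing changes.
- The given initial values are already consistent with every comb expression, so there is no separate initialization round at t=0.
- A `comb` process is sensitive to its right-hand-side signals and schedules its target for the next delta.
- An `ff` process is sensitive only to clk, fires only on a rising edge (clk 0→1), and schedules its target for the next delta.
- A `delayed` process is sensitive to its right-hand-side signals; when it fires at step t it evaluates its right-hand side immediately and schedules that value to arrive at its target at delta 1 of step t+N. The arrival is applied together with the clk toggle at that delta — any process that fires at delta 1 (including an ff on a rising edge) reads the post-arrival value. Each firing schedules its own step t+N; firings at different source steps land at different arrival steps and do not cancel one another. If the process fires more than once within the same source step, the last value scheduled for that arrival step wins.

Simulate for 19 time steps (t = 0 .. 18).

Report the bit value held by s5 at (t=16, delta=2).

t0.Δ0 s7=1 s4=0 s9=0 s3=0 s8=1 s1=0 s6=1 s5=1 s0=1 clk=0
t0.Δ1 s7=1 s4=0 s9=0 s3=0 s8=1 s1=0 s6=1 s5=1 s0=1 clk=1
t0.Δ2 s7=1 s4=0 s9=0 s3=0 s8=1 s1=1 s6=1 s5=1 s0=1 clk=1
t0.Δ3 s7=1 s4=1 s9=0 s3=0 s8=1 s1=1 s6=1 s5=1 s0=1 clk=1
t0.Δ4 s7=1 s4=1 s9=0 s3=0 s8=1 s1=1 s6=1 s5=0 s0=1 clk=1
t1.Δ0 s7=1 s4=1 s9=0 s3=0 s8=1 s1=1 s6=1 s5=0 s0=1 clk=1
t1.Δ1 s7=1 s4=1 s9=0 s3=0 s8=1 s1=1 s6=1 s5=0 s0=1 clk=0
t2.Δ0 s7=1 s4=1 s9=0 s3=0 s8=1 s1=1 s6=1 s5=0 s0=1 clk=0
t2.Δ1 s7=1 s4=1 s9=0 s3=0 s8=1 s1=1 s6=1 s5=0 s0=1 clk=1
t2.Δ2 s7=1 s4=1 s9=1 s3=0 s8=1 s1=1 s6=1 s5=0 s0=1 clk=1
t3.Δ0 s7=1 s4=1 s9=1 s3=0 s8=1 s1=1 s6=1 s5=0 s0=1 clk=1
t3.Δ1 s7=1 s4=1 s9=1 s3=0 s8=1 s1=1 s6=1 s5=0 s0=1 clk=0
t4.Δ0 s7=1 s4=1 s9=1 s3=0 s8=1 s1=1 s6=1 s5=0 s0=1 clk=0
t4.Δ1 s7=1 s4=1 s9=1 s3=0 s8=1 s1=1 s6=1 s5=0 s0=1 clk=1
t4.Δ2 s7=1 s4=1 s9=1 s3=0 s8=1 s1=0 s6=1 s5=0 s0=1 clk=1
t4.Δ3 s7=1 s4=0 s9=1 s3=0 s8=1 s1=0 s6=1 s5=0 s0=1 clk=1
t4.Δ4 s7=1 s4=0 s9=1 s3=0 s8=1 s1=0 s6=1 s5=1 s0=1 clk=1
t5.Δ0 s7=1 s4=0 s9=1 s3=0 s8=1 s1=0 s6=1 s5=1 s0=1 clk=1
t5.Δ1 s7=1 s4=0 s9=1 s3=0 s8=1 s1=0 s6=1 s5=1 s0=1 clk=0
t6.Δ0 s7=1 s4=0 s9=1 s3=0 s8=1 s1=0 s6=1 s5=1 s0=1 clk=0
t6.Δ1 s7=1 s4=0 s9=1 s3=0 s8=1 s1=0 s6=1 s5=1 s0=1 clk=1
t6.Δ2 s7=1 s4=0 s9=0 s3=0 s8=1 s1=0 s6=1 s5=1 s0=1 clk=1
t7.Δ0 s7=1 s4=0 s9=0 s3=0 s8=1 s1=0 s6=1 s5=1 s0=1 clk=1
t7.Δ1 s7=1 s4=0 s9=0 s3=0 s8=1 s1=0 s6=1 s5=1 s0=1 clk=0
t8.Δ0 s7=1 s4=0 s9=0 s3=0 s8=1 s1=0 s6=1 s5=1 s0=1 clk=0
t8.Δ1 s7=1 s4=0 s9=0 s3=0 s8=1 s1=0 s6=1 s5=1 s0=1 clk=1
t8.Δ2 s7=1 s4=0 s9=0 s3=0 s8=1 s1=1 s6=1 s5=1 s0=1 clk=1
t8.Δ3 s7=1 s4=1 s9=0 s3=0 s8=1 s1=1 s6=1 s5=1 s0=1 clk=1
t8.Δ4 s7=1 s4=1 s9=0 s3=0 s8=1 s1=1 s6=1 s5=0 s0=1 clk=1
t9.Δ0 s7=1 s4=1 s9=0 s3=0 s8=1 s1=1 s6=1 s5=0 s0=1 clk=1
t9.Δ1 s7=1 s4=1 s9=0 s3=0 s8=1 s1=1 s6=1 s5=0 s0=1 clk=0
t10.Δ0 s7=1 s4=1 s9=0 s3=0 s8=1 s1=1 s6=1 s5=0 s0=1 clk=0
t10.Δ1 s7=1 s4=1 s9=0 s3=0 s8=1 s1=1 s6=1 s5=0 s0=1 clk=1
t10.Δ2 s7=1 s4=1 s9=1 s3=0 s8=1 s1=1 s6=1 s5=0 s0=1 clk=1
t11.Δ0 s7=1 s4=1 s9=1 s3=0 s8=1 s1=1 s6=1 s5=0 s0=1 clk=1
t11.Δ1 s7=1 s4=1 s9=1 s3=0 s8=1 s1=1 s6=1 s5=0 s0=1 clk=0
t12.Δ0 s7=1 s4=1 s9=1 s3=0 s8=1 s1=1 s6=1 s5=0 s0=1 clk=0
t12.Δ1 s7=1 s4=1 s9=1 s3=0 s8=1 s1=1 s6=1 s5=0 s0=1 clk=1
t12.Δ2 s7=1 s4=1 s9=1 s3=0 s8=1 s1=0 s6=1 s5=0 s0=1 clk=1
t12.Δ3 s7=1 s4=0 s9=1 s3=0 s8=1 s1=0 s6=1 s5=0 s0=1 clk=1
t12.Δ4 s7=1 s4=0 s9=1 s3=0 s8=1 s1=0 s6=1 s5=1 s0=1 clk=1
t13.Δ0 s7=1 s4=0 s9=1 s3=0 s8=1 s1=0 s6=1 s5=1 s0=1 clk=1
t13.Δ1 s7=1 s4=0 s9=1 s3=0 s8=1 s1=0 s6=1 s5=1 s0=1 clk=0
t14.Δ0 s7=1 s4=0 s9=1 s3=0 s8=1 s1=0 s6=1 s5=1 s0=1 clk=0
t14.Δ1 s7=1 s4=0 s9=1 s3=0 s8=1 s1=0 s6=1 s5=1 s0=1 clk=1
t14.Δ2 s7=1 s4=0 s9=0 s3=0 s8=1 s1=0 s6=1 s5=1 s0=1 clk=1
t15.Δ0 s7=1 s4=0 s9=0 s3=0 s8=1 s1=0 s6=1 s5=1 s0=1 clk=1
t15.Δ1 s7=1 s4=0 s9=0 s3=0 s8=1 s1=0 s6=1 s5=1 s0=1 clk=0
t16.Δ0 s7=1 s4=0 s9=0 s3=0 s8=1 s1=0 s6=1 s5=1 s0=1 clk=0
t16.Δ1 s7=1 s4=0 s9=0 s3=0 s8=1 s1=0 s6=1 s5=1 s0=1 clk=1
t16.Δ2 s7=1 s4=0 s9=0 s3=0 s8=1 s1=1 s6=1 s5=1 s0=1 clk=1
t16.Δ3 s7=1 s4=1 s9=0 s3=0 s8=1 s1=1 s6=1 s5=1 s0=1 clk=1
t16.Δ4 s7=1 s4=1 s9=0 s3=0 s8=1 s1=1 s6=1 s5=0 s0=1 clk=1
t17.Δ0 s7=1 s4=1 s9=0 s3=0 s8=1 s1=1 s6=1 s5=0 s0=1 clk=1
t17.Δ1 s7=1 s4=1 s9=0 s3=0 s8=1 s1=1 s6=1 s5=0 s0=1 clk=0
t18.Δ0 s7=1 s4=1 s9=0 s3=0 s8=1 s1=1 s6=1 s5=0 s0=1 clk=0
t18.Δ1 s7=1 s4=1 s9=0 s3=0 s8=1 s1=1 s6=1 s5=0 s0=1 clk=1
t18.Δ2 s7=1 s4=1 s9=1 s3=0 s8=1 s1=1 s6=1 s5=0 s0=1 clk=1

1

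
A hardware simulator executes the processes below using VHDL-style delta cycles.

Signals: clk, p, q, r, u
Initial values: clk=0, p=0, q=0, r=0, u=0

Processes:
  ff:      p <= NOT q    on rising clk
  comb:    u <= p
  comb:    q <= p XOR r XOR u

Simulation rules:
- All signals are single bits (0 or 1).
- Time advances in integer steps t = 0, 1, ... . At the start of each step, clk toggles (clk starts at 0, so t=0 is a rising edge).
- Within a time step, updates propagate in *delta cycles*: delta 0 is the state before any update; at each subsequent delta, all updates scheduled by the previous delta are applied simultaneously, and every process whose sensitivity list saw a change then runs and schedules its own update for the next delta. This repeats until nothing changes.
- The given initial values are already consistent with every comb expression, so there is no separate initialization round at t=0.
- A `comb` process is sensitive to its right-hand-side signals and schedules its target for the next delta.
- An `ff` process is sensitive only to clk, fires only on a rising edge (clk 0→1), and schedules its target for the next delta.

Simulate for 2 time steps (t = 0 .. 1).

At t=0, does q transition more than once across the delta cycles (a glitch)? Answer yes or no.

yes

t0.Δ0 u=0 r=0 q=0 p=0 clk=0
t0.Δ1 u=0 r=0 q=0 p=0 clk=1
t0.Δ2 u=0 r=0 q=0 p=1 clk=1
t0.Δ3 u=1 r=0 q=1 p=1 clk=1
t0.Δ4 u=1 r=0 q=0 p=1 clk=1
t1.Δ0 u=1 r=0 q=0 p=1 clk=1
t1.Δ1 u=1 r=0 q=0 p=1 clk=0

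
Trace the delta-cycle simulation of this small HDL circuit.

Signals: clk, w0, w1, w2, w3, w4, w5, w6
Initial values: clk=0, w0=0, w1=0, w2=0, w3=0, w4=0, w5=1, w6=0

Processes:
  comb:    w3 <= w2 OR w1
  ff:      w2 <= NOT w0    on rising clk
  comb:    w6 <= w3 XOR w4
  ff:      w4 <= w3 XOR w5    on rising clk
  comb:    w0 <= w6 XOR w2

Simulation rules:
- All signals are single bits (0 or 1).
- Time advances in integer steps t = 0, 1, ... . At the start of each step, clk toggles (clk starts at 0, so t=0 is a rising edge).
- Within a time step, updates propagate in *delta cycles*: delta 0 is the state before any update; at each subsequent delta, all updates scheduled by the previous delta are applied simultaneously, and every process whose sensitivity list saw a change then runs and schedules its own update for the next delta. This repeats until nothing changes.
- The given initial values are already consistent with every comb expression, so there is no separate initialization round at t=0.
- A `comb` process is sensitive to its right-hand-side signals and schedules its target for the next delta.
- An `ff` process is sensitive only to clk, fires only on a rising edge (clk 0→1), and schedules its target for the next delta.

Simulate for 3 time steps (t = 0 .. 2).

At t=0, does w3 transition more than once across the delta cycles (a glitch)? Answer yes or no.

no

t0.Δ0 clk=0 w6=0 w2=0 w4=0 w1=0 w5=1 w3=0 w0=0
t0.Δ1 clk=1 w6=0 w2=0 w4=0 w1=0 w5=1 w3=0 w0=0
t0.Δ2 clk=1 w6=0 w2=1 w4=1 w1=0 w5=1 w3=0 w0=0
t0.Δ3 clk=1 w6=1 w2=1 w4=1 w1=0 w5=1 w3=1 w0=1
t0.Δ4 clk=1 w6=0 w2=1 w4=1 w1=0 w5=1 w3=1 w0=0
t0.Δ5 clk=1 w6=0 w2=1 w4=1 w1=0 w5=1 w3=1 w0=1
t1.Δ0 clk=1 w6=0 w2=1 w4=1 w1=0 w5=1 w3=1 w0=1
t1.Δ1 clk=0 w6=0 w2=1 w4=1 w1=0 w5=1 w3=1 w0=1
t2.Δ0 clk=0 w6=0 w2=1 w4=1 w1=0 w5=1 w3=1 w0=1
t2.Δ1 clk=1 w6=0 w2=1 w4=1 w1=0 w5=1 w3=1 w0=1
t2.Δ2 clk=1 w6=0 w2=0 w4=0 w1=0 w5=1 w3=1 w0=1
t2.Δ3 clk=1 w6=1 w2=0 w4=0 w1=0 w5=1 w3=0 w0=0
t2.Δ4 clk=1 w6=0 w2=0 w4=0 w1=0 w5=1 w3=0 w0=1
t2.Δ5 clk=1 w6=0 w2=0 w4=0 w1=0 w5=1 w3=0 w0=0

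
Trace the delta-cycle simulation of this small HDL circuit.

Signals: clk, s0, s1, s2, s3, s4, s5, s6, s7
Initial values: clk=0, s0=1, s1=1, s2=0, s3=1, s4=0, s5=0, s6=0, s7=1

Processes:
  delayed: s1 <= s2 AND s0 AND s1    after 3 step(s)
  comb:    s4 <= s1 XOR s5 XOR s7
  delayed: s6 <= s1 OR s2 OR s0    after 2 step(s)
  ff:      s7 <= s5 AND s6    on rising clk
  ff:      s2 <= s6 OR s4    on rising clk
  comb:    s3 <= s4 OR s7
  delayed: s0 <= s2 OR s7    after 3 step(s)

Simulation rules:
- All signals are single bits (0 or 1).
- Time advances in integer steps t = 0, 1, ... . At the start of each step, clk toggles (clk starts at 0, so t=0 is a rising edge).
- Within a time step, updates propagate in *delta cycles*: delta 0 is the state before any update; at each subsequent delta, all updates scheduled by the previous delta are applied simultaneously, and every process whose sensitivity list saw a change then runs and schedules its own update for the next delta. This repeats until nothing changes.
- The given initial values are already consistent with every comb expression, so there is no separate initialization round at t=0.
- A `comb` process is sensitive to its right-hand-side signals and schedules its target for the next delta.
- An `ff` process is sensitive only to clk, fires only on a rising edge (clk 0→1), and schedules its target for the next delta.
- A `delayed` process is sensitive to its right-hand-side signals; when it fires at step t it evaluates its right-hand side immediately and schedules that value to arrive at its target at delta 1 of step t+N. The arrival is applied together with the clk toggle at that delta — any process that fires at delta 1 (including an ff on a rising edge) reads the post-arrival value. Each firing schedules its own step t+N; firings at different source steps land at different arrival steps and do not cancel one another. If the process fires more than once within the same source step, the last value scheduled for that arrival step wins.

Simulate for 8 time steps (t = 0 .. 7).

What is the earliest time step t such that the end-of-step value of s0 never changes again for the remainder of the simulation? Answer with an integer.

t0.Δ0 s0=1 s6=0 s5=0 s1=1 s7=1 s3=1 s2=0 clk=0 s4=0
t0.Δ1 s0=1 s6=0 s5=0 s1=1 s7=1 s3=1 s2=0 clk=1 s4=0
t0.Δ2 s0=1 s6=0 s5=0 s1=1 s7=0 s3=1 s2=0 clk=1 s4=0
t0.Δ3 s0=1 s6=0 s5=0 s1=1 s7=0 s3=0 s2=0 clk=1 s4=1
t0.Δ4 s0=1 s6=0 s5=0 s1=1 s7=0 s3=1 s2=0 clk=1 s4=1
t1.Δ0 s0=1 s6=0 s5=0 s1=1 s7=0 s3=1 s2=0 clk=1 s4=1
t1.Δ1 s0=1 s6=0 s5=0 s1=1 s7=0 s3=1 s2=0 clk=0 s4=1
t2.Δ0 s0=1 s6=0 s5=0 s1=1 s7=0 s3=1 s2=0 clk=0 s4=1
t2.Δ1 s0=1 s6=0 s5=0 s1=1 s7=0 s3=1 s2=0 clk=1 s4=1
t2.Δ2 s0=1 s6=0 s5=0 s1=1 s7=0 s3=1 s2=1 clk=1 s4=1
t3.Δ0 s0=1 s6=0 s5=0 s1=1 s7=0 s3=1 s2=1 clk=1 s4=1
t3.Δ1 s0=0 s6=0 s5=0 s1=1 s7=0 s3=1 s2=1 clk=0 s4=1
t4.Δ0 s0=0 s6=0 s5=0 s1=1 s7=0 s3=1 s2=1 clk=0 s4=1
t4.Δ1 s0=0 s6=1 s5=0 s1=1 s7=0 s3=1 s2=1 clk=1 s4=1
t5.Δ0 s0=0 s6=1 s5=0 s1=1 s7=0 s3=1 s2=1 clk=1 s4=1
t5.Δ1 s0=1 s6=1 s5=0 s1=1 s7=0 s3=1 s2=1 clk=0 s4=1
t6.Δ0 s0=1 s6=1 s5=0 s1=1 s7=0 s3=1 s2=1 clk=0 s4=1
t6.Δ1 s0=1 s6=1 s5=0 s1=0 s7=0 s3=1 s2=1 clk=1 s4=1
t6.Δ2 s0=1 s6=1 s5=0 s1=0 s7=0 s3=1 s2=1 clk=1 s4=0
t6.Δ3 s0=1 s6=1 s5=0 s1=0 s7=0 s3=0 s2=1 clk=1 s4=0
t7.Δ0 s0=1 s6=1 s5=0 s1=0 s7=0 s3=0 s2=1 clk=1 s4=0
t7.Δ1 s0=1 s6=1 s5=0 s1=0 s7=0 s3=0 s2=1 clk=0 s4=0

5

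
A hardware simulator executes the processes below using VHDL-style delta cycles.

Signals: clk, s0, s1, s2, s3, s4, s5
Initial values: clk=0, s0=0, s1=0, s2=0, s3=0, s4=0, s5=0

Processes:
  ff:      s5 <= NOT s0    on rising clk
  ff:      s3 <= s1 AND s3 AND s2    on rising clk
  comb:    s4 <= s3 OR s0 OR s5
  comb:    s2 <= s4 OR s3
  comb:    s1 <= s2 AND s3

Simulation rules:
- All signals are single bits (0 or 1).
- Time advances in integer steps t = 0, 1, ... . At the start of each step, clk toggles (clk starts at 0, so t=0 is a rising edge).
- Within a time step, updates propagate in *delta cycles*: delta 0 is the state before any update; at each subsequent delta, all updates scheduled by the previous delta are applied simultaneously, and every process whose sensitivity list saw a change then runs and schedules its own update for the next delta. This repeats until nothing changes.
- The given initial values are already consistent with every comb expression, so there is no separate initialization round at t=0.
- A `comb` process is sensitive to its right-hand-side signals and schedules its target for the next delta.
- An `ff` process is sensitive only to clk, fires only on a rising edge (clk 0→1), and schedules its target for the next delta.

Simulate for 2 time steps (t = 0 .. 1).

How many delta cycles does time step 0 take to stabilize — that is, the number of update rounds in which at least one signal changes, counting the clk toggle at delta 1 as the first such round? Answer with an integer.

4

t0.Δ0 s2=0 s3=0 s5=0 s0=0 clk=0 s4=0 s1=0
t0.Δ1 s2=0 s3=0 s5=0 s0=0 clk=1 s4=0 s1=0
t0.Δ2 s2=0 s3=0 s5=1 s0=0 clk=1 s4=0 s1=0
t0.Δ3 s2=0 s3=0 s5=1 s0=0 clk=1 s4=1 s1=0
t0.Δ4 s2=1 s3=0 s5=1 s0=0 clk=1 s4=1 s1=0
t1.Δ0 s2=1 s3=0 s5=1 s0=0 clk=1 s4=1 s1=0
t1.Δ1 s2=1 s3=0 s5=1 s0=0 clk=0 s4=1 s1=0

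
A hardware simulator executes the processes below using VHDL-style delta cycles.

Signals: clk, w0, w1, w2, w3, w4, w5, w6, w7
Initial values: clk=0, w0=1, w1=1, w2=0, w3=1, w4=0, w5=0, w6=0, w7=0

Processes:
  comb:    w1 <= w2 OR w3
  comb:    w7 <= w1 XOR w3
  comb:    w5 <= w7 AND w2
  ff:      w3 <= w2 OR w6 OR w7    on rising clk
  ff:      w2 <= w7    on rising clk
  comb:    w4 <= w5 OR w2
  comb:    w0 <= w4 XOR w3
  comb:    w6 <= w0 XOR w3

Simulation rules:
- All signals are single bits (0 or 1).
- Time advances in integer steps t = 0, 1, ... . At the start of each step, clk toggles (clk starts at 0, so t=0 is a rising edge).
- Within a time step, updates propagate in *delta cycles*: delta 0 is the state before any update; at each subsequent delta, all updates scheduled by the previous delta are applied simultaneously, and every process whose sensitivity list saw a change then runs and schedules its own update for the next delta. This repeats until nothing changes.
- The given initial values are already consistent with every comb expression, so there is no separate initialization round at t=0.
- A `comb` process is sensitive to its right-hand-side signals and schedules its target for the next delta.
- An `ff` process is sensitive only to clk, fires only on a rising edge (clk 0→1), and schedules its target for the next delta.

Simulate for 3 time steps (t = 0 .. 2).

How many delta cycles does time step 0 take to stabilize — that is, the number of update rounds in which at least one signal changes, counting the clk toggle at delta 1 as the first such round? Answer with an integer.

t=0 Δ0: w5=0 w0=1 w4=0 w1=1 w3=1 w7=0 clk=0 w6=0 w2=0
  Δ1: clk:0→1
  Δ2: w3:1→0
  Δ3: w0:1→0, w1:1→0, w7:0→1, w6:0→1
  Δ4: w7:1→0, w6:1→0
  (4Δ to stable)
t=1 Δ0: w5=0 w0=0 w4=0 w1=0 w3=0 w7=0 clk=1 w6=0 w2=0
  Δ1: clk:1→0
  (1Δ to stable)
t=2 Δ0: w5=0 w0=0 w4=0 w1=0 w3=0 w7=0 clk=0 w6=0 w2=0
  Δ1: clk:0→1
  (1Δ to stable)

4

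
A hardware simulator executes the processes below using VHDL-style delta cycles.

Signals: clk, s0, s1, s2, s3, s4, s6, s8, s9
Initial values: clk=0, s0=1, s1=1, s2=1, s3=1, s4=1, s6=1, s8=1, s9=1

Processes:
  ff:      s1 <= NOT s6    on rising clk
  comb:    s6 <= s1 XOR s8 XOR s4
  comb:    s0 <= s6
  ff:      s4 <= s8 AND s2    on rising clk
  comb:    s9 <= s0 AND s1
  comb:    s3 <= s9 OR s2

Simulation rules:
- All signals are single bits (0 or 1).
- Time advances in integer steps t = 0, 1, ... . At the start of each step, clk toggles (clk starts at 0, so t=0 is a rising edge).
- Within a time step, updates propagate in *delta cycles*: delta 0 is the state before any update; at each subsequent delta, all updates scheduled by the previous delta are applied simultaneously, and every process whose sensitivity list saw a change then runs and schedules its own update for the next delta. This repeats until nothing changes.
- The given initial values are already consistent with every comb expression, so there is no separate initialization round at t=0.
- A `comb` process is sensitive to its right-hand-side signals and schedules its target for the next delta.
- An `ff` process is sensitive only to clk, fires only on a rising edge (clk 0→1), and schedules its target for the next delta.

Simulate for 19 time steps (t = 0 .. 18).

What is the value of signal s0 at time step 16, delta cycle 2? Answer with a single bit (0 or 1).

t0.Δ0 s2=1 s9=1 s1=1 clk=0 s8=1 s3=1 s6=1 s4=1 s0=1
t0.Δ1 s2=1 s9=1 s1=1 clk=1 s8=1 s3=1 s6=1 s4=1 s0=1
t0.Δ2 s2=1 s9=1 s1=0 clk=1 s8=1 s3=1 s6=1 s4=1 s0=1
t0.Δ3 s2=1 s9=0 s1=0 clk=1 s8=1 s3=1 s6=0 s4=1 s0=1
t0.Δ4 s2=1 s9=0 s1=0 clk=1 s8=1 s3=1 s6=0 s4=1 s0=0
t1.Δ0 s2=1 s9=0 s1=0 clk=1 s8=1 s3=1 s6=0 s4=1 s0=0
t1.Δ1 s2=1 s9=0 s1=0 clk=0 s8=1 s3=1 s6=0 s4=1 s0=0
t2.Δ0 s2=1 s9=0 s1=0 clk=0 s8=1 s3=1 s6=0 s4=1 s0=0
t2.Δ1 s2=1 s9=0 s1=0 clk=1 s8=1 s3=1 s6=0 s4=1 s0=0
t2.Δ2 s2=1 s9=0 s1=1 clk=1 s8=1 s3=1 s6=0 s4=1 s0=0
t2.Δ3 s2=1 s9=0 s1=1 clk=1 s8=1 s3=1 s6=1 s4=1 s0=0
t2.Δ4 s2=1 s9=0 s1=1 clk=1 s8=1 s3=1 s6=1 s4=1 s0=1
t2.Δ5 s2=1 s9=1 s1=1 clk=1 s8=1 s3=1 s6=1 s4=1 s0=1
t3.Δ0 s2=1 s9=1 s1=1 clk=1 s8=1 s3=1 s6=1 s4=1 s0=1
t3.Δ1 s2=1 s9=1 s1=1 clk=0 s8=1 s3=1 s6=1 s4=1 s0=1
t4.Δ0 s2=1 s9=1 s1=1 clk=0 s8=1 s3=1 s6=1 s4=1 s0=1
t4.Δ1 s2=1 s9=1 s1=1 clk=1 s8=1 s3=1 s6=1 s4=1 s0=1
t4.Δ2 s2=1 s9=1 s1=0 clk=1 s8=1 s3=1 s6=1 s4=1 s0=1
t4.Δ3 s2=1 s9=0 s1=0 clk=1 s8=1 s3=1 s6=0 s4=1 s0=1
t4.Δ4 s2=1 s9=0 s1=0 clk=1 s8=1 s3=1 s6=0 s4=1 s0=0
t5.Δ0 s2=1 s9=0 s1=0 clk=1 s8=1 s3=1 s6=0 s4=1 s0=0
t5.Δ1 s2=1 s9=0 s1=0 clk=0 s8=1 s3=1 s6=0 s4=1 s0=0
t6.Δ0 s2=1 s9=0 s1=0 clk=0 s8=1 s3=1 s6=0 s4=1 s0=0
t6.Δ1 s2=1 s9=0 s1=0 clk=1 s8=1 s3=1 s6=0 s4=1 s0=0
t6.Δ2 s2=1 s9=0 s1=1 clk=1 s8=1 s3=1 s6=0 s4=1 s0=0
t6.Δ3 s2=1 s9=0 s1=1 clk=1 s8=1 s3=1 s6=1 s4=1 s0=0
t6.Δ4 s2=1 s9=0 s1=1 clk=1 s8=1 s3=1 s6=1 s4=1 s0=1
t6.Δ5 s2=1 s9=1 s1=1 clk=1 s8=1 s3=1 s6=1 s4=1 s0=1
t7.Δ0 s2=1 s9=1 s1=1 clk=1 s8=1 s3=1 s6=1 s4=1 s0=1
t7.Δ1 s2=1 s9=1 s1=1 clk=0 s8=1 s3=1 s6=1 s4=1 s0=1
t8.Δ0 s2=1 s9=1 s1=1 clk=0 s8=1 s3=1 s6=1 s4=1 s0=1
t8.Δ1 s2=1 s9=1 s1=1 clk=1 s8=1 s3=1 s6=1 s4=1 s0=1
t8.Δ2 s2=1 s9=1 s1=0 clk=1 s8=1 s3=1 s6=1 s4=1 s0=1
t8.Δ3 s2=1 s9=0 s1=0 clk=1 s8=1 s3=1 s6=0 s4=1 s0=1
t8.Δ4 s2=1 s9=0 s1=0 clk=1 s8=1 s3=1 s6=0 s4=1 s0=0
t9.Δ0 s2=1 s9=0 s1=0 clk=1 s8=1 s3=1 s6=0 s4=1 s0=0
t9.Δ1 s2=1 s9=0 s1=0 clk=0 s8=1 s3=1 s6=0 s4=1 s0=0
t10.Δ0 s2=1 s9=0 s1=0 clk=0 s8=1 s3=1 s6=0 s4=1 s0=0
t10.Δ1 s2=1 s9=0 s1=0 clk=1 s8=1 s3=1 s6=0 s4=1 s0=0
t10.Δ2 s2=1 s9=0 s1=1 clk=1 s8=1 s3=1 s6=0 s4=1 s0=0
t10.Δ3 s2=1 s9=0 s1=1 clk=1 s8=1 s3=1 s6=1 s4=1 s0=0
t10.Δ4 s2=1 s9=0 s1=1 clk=1 s8=1 s3=1 s6=1 s4=1 s0=1
t10.Δ5 s2=1 s9=1 s1=1 clk=1 s8=1 s3=1 s6=1 s4=1 s0=1
t11.Δ0 s2=1 s9=1 s1=1 clk=1 s8=1 s3=1 s6=1 s4=1 s0=1
t11.Δ1 s2=1 s9=1 s1=1 clk=0 s8=1 s3=1 s6=1 s4=1 s0=1
t12.Δ0 s2=1 s9=1 s1=1 clk=0 s8=1 s3=1 s6=1 s4=1 s0=1
t12.Δ1 s2=1 s9=1 s1=1 clk=1 s8=1 s3=1 s6=1 s4=1 s0=1
t12.Δ2 s2=1 s9=1 s1=0 clk=1 s8=1 s3=1 s6=1 s4=1 s0=1
t12.Δ3 s2=1 s9=0 s1=0 clk=1 s8=1 s3=1 s6=0 s4=1 s0=1
t12.Δ4 s2=1 s9=0 s1=0 clk=1 s8=1 s3=1 s6=0 s4=1 s0=0
t13.Δ0 s2=1 s9=0 s1=0 clk=1 s8=1 s3=1 s6=0 s4=1 s0=0
t13.Δ1 s2=1 s9=0 s1=0 clk=0 s8=1 s3=1 s6=0 s4=1 s0=0
t14.Δ0 s2=1 s9=0 s1=0 clk=0 s8=1 s3=1 s6=0 s4=1 s0=0
t14.Δ1 s2=1 s9=0 s1=0 clk=1 s8=1 s3=1 s6=0 s4=1 s0=0
t14.Δ2 s2=1 s9=0 s1=1 clk=1 s8=1 s3=1 s6=0 s4=1 s0=0
t14.Δ3 s2=1 s9=0 s1=1 clk=1 s8=1 s3=1 s6=1 s4=1 s0=0
t14.Δ4 s2=1 s9=0 s1=1 clk=1 s8=1 s3=1 s6=1 s4=1 s0=1
t14.Δ5 s2=1 s9=1 s1=1 clk=1 s8=1 s3=1 s6=1 s4=1 s0=1
t15.Δ0 s2=1 s9=1 s1=1 clk=1 s8=1 s3=1 s6=1 s4=1 s0=1
t15.Δ1 s2=1 s9=1 s1=1 clk=0 s8=1 s3=1 s6=1 s4=1 s0=1
t16.Δ0 s2=1 s9=1 s1=1 clk=0 s8=1 s3=1 s6=1 s4=1 s0=1
t16.Δ1 s2=1 s9=1 s1=1 clk=1 s8=1 s3=1 s6=1 s4=1 s0=1
t16.Δ2 s2=1 s9=1 s1=0 clk=1 s8=1 s3=1 s6=1 s4=1 s0=1
t16.Δ3 s2=1 s9=0 s1=0 clk=1 s8=1 s3=1 s6=0 s4=1 s0=1
t16.Δ4 s2=1 s9=0 s1=0 clk=1 s8=1 s3=1 s6=0 s4=1 s0=0
t17.Δ0 s2=1 s9=0 s1=0 clk=1 s8=1 s3=1 s6=0 s4=1 s0=0
t17.Δ1 s2=1 s9=0 s1=0 clk=0 s8=1 s3=1 s6=0 s4=1 s0=0
t18.Δ0 s2=1 s9=0 s1=0 clk=0 s8=1 s3=1 s6=0 s4=1 s0=0
t18.Δ1 s2=1 s9=0 s1=0 clk=1 s8=1 s3=1 s6=0 s4=1 s0=0
t18.Δ2 s2=1 s9=0 s1=1 clk=1 s8=1 s3=1 s6=0 s4=1 s0=0
t18.Δ3 s2=1 s9=0 s1=1 clk=1 s8=1 s3=1 s6=1 s4=1 s0=0
t18.Δ4 s2=1 s9=0 s1=1 clk=1 s8=1 s3=1 s6=1 s4=1 s0=1
t18.Δ5 s2=1 s9=1 s1=1 clk=1 s8=1 s3=1 s6=1 s4=1 s0=1

1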